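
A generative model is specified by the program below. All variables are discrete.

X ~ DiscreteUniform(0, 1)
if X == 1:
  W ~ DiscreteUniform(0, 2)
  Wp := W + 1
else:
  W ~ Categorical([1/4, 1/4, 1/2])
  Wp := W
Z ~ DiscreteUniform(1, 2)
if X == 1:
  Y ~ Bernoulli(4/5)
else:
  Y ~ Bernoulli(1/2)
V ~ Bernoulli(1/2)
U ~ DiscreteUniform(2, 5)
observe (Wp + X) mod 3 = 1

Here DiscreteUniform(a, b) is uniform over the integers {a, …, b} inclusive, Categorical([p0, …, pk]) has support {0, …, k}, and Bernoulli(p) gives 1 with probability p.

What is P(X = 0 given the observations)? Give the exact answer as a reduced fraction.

P(X = 0 | obs) = 3/7

Enumerate traces; 64 have nonzero weight after conditioning:
  (X=0, W=1, Z=1, Y=0, V=0, U=2) weight 1/256
  (X=0, W=1, Z=1, Y=0, V=0, U=3) weight 1/256
  (X=0, W=1, Z=1, Y=0, V=0, U=4) weight 1/256
  (X=0, W=1, Z=1, Y=0, V=0, U=5) weight 1/256
  (X=0, W=1, Z=1, Y=0, V=1, U=2) weight 1/256
  (X=0, W=1, Z=1, Y=0, V=1, U=3) weight 1/256
  (X=0, W=1, Z=1, Y=0, V=1, U=4) weight 1/256
  (X=0, W=1, Z=1, Y=0, V=1, U=5) weight 1/256
  (X=1, W=2, Z=1, Y=0, V=0, U=2) weight 1/480
  … 55 more
Group by X:
  weight(X=0) = 1/8
  weight(X=1) = 1/6
Total weight = 1/8 + 1/6 = 7/24
P(X=0 | obs) = 1/8 / 7/24 = 3/7
P(X=1 | obs) = 1/6 / 7/24 = 4/7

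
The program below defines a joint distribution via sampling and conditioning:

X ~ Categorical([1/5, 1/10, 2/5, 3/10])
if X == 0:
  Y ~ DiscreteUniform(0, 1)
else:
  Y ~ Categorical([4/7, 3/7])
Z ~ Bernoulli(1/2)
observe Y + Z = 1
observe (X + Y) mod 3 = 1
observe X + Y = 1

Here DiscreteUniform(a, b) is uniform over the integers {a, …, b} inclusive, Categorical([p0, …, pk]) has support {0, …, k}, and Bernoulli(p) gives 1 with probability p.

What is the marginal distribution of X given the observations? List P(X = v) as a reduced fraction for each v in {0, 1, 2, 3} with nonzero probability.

P(X=0) = 7/11, P(X=1) = 4/11

Enumerate traces; 2 have nonzero weight after conditioning:
  (X=0, Y=1, Z=0) weight 1/20
  (X=1, Y=0, Z=1) weight 1/35
Group by X:
  weight(X=0) = 1/20
  weight(X=1) = 1/35
Total weight = 1/20 + 1/35 = 11/140
P(X=0 | obs) = 1/20 / 11/140 = 7/11
P(X=1 | obs) = 1/35 / 11/140 = 4/11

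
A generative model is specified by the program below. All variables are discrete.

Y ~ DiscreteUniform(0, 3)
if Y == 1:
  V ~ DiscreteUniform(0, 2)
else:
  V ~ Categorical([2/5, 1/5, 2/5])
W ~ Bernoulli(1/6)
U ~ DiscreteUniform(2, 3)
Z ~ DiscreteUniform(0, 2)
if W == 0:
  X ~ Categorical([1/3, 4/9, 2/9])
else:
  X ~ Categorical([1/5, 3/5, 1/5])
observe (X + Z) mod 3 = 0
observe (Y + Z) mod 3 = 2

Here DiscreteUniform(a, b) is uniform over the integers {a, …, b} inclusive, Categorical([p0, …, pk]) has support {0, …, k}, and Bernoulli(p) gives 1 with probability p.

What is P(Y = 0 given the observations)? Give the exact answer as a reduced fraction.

Enumerate traces; 48 have nonzero weight after conditioning:
  (Y=0, V=0, W=0, U=2, Z=2, X=1) weight 1/162
  (Y=0, V=0, W=0, U=3, Z=2, X=1) weight 1/162
  (Y=0, V=0, W=1, U=2, Z=2, X=1) weight 1/600
  (Y=0, V=0, W=1, U=3, Z=2, X=1) weight 1/600
  (Y=0, V=1, W=0, U=2, Z=2, X=1) weight 1/324
  (Y=0, V=1, W=0, U=3, Z=2, X=1) weight 1/324
  (Y=0, V=1, W=1, U=2, Z=2, X=1) weight 1/1200
  (Y=0, V=1, W=1, U=3, Z=2, X=1) weight 1/1200
  (Y=1, V=0, W=0, U=2, Z=1, X=2) weight 5/1944
  (Y=2, V=0, W=0, U=2, Z=0, X=0) weight 1/216
  … 38 more
Group by Y:
  weight(Y=0) = 127/3240
  weight(Y=1) = 59/3240
  weight(Y=2) = 7/270
  weight(Y=3) = 127/3240
Total weight = 127/3240 + 59/3240 + 7/270 + 127/3240 = 397/3240
P(Y=0 | obs) = 127/3240 / 397/3240 = 127/397
P(Y=1 | obs) = 59/3240 / 397/3240 = 59/397
P(Y=2 | obs) = 7/270 / 397/3240 = 84/397
P(Y=3 | obs) = 127/3240 / 397/3240 = 127/397

P(Y = 0 | obs) = 127/397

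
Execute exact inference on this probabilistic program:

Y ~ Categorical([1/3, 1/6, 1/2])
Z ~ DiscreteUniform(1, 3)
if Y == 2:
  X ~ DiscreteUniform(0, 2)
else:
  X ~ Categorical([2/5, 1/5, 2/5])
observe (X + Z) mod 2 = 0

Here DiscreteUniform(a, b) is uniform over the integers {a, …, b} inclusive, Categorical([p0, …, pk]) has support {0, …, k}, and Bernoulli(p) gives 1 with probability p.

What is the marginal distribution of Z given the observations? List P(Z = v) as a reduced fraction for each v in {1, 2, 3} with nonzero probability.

P(Z=1) = 4/19, P(Z=2) = 11/19, P(Z=3) = 4/19

Enumerate traces; 12 have nonzero weight after conditioning:
  (Y=0, Z=1, X=1) weight 1/45
  (Y=0, Z=2, X=0) weight 2/45
  (Y=0, Z=2, X=2) weight 2/45
  (Y=0, Z=3, X=1) weight 1/45
  (Y=1, Z=1, X=1) weight 1/90
  (Y=1, Z=2, X=0) weight 1/45
  (Y=1, Z=2, X=2) weight 1/45
  (Y=1, Z=3, X=1) weight 1/90
  … 4 more
Group by Z:
  weight(Z=1) = 4/45
  weight(Z=2) = 11/45
  weight(Z=3) = 4/45
Total weight = 4/45 + 11/45 + 4/45 = 19/45
P(Z=1 | obs) = 4/45 / 19/45 = 4/19
P(Z=2 | obs) = 11/45 / 19/45 = 11/19
P(Z=3 | obs) = 4/45 / 19/45 = 4/19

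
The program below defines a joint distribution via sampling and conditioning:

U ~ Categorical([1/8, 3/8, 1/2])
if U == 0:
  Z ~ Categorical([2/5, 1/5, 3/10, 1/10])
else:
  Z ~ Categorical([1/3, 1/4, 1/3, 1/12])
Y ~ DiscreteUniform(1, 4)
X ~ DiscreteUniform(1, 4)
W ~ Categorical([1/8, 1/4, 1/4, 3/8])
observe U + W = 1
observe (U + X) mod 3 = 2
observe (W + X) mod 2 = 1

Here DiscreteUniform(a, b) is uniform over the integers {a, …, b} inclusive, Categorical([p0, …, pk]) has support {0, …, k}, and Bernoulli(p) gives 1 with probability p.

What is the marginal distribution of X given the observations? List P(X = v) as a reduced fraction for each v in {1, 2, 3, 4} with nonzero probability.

P(X=1) = 3/5, P(X=2) = 2/5

Enumerate traces; 32 have nonzero weight after conditioning:
  (U=0, Z=0, Y=1, X=2, W=1) weight 1/1280
  (U=0, Z=0, Y=2, X=2, W=1) weight 1/1280
  (U=0, Z=0, Y=3, X=2, W=1) weight 1/1280
  (U=0, Z=0, Y=4, X=2, W=1) weight 1/1280
  (U=0, Z=1, Y=1, X=2, W=1) weight 1/2560
  (U=0, Z=1, Y=2, X=2, W=1) weight 1/2560
  (U=0, Z=1, Y=3, X=2, W=1) weight 1/2560
  (U=0, Z=1, Y=4, X=2, W=1) weight 1/2560
  (U=1, Z=0, Y=1, X=1, W=0) weight 1/1024
  … 23 more
Group by X:
  weight(X=1) = 3/256
  weight(X=2) = 1/128
Total weight = 3/256 + 1/128 = 5/256
P(X=1 | obs) = 3/256 / 5/256 = 3/5
P(X=2 | obs) = 1/128 / 5/256 = 2/5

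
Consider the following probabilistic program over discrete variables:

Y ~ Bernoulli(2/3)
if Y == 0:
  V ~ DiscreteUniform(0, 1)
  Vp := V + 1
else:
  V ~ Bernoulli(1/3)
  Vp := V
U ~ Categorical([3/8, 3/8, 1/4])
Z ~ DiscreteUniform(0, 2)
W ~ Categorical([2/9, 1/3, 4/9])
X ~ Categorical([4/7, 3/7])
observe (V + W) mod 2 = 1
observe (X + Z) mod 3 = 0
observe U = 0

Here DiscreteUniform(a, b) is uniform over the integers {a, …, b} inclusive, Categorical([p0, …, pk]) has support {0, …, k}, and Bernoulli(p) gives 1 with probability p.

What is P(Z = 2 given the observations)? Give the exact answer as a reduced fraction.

P(Z = 2 | obs) = 3/7

Enumerate traces; 12 have nonzero weight after conditioning:
  (Y=0, V=0, U=0, Z=0, W=1, X=0) weight 1/252
  (Y=0, V=0, U=0, Z=2, W=1, X=1) weight 1/336
  (Y=0, V=1, U=0, Z=0, W=0, X=0) weight 1/378
  (Y=0, V=1, U=0, Z=0, W=2, X=0) weight 1/189
  (Y=0, V=1, U=0, Z=2, W=0, X=1) weight 1/504
  (Y=0, V=1, U=0, Z=2, W=2, X=1) weight 1/252
  (Y=1, V=0, U=0, Z=0, W=1, X=0) weight 2/189
  (Y=1, V=0, U=0, Z=2, W=1, X=1) weight 1/126
  … 4 more
Group by Z:
  weight(Z=0) = 25/756
  weight(Z=2) = 25/1008
Total weight = 25/756 + 25/1008 = 25/432
P(Z=0 | obs) = 25/756 / 25/432 = 4/7
P(Z=2 | obs) = 25/1008 / 25/432 = 3/7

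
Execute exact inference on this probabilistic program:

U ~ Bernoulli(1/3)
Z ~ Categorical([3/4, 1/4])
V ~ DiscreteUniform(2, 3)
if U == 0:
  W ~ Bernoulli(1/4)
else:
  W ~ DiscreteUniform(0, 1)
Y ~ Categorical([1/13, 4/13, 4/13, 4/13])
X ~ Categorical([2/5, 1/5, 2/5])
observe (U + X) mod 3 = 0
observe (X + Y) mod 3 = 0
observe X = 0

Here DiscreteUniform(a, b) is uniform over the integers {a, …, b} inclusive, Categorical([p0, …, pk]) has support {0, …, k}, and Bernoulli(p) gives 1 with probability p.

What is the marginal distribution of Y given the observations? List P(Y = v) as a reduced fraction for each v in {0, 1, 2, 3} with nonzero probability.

P(Y=0) = 1/5, P(Y=3) = 4/5

Enumerate traces; 16 have nonzero weight after conditioning:
  (U=0, Z=0, V=2, W=0, Y=0, X=0) weight 3/520
  (U=0, Z=0, V=2, W=0, Y=3, X=0) weight 3/130
  (U=0, Z=0, V=2, W=1, Y=0, X=0) weight 1/520
  (U=0, Z=0, V=2, W=1, Y=3, X=0) weight 1/130
  (U=0, Z=0, V=3, W=0, Y=0, X=0) weight 3/520
  (U=0, Z=0, V=3, W=0, Y=3, X=0) weight 3/130
  (U=0, Z=0, V=3, W=1, Y=0, X=0) weight 1/520
  (U=0, Z=0, V=3, W=1, Y=3, X=0) weight 1/130
  … 8 more
Group by Y:
  weight(Y=0) = 4/195
  weight(Y=3) = 16/195
Total weight = 4/195 + 16/195 = 4/39
P(Y=0 | obs) = 4/195 / 4/39 = 1/5
P(Y=3 | obs) = 16/195 / 4/39 = 4/5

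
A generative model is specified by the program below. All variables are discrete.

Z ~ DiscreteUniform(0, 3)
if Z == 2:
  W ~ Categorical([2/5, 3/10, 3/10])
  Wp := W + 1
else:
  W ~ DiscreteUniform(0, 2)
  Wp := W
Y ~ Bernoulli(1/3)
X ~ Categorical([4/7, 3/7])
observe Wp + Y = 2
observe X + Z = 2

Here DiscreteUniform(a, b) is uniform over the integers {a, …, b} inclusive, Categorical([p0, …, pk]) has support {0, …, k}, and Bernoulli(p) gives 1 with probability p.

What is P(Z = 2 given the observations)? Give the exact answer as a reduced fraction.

P(Z = 2 | obs) = 4/7

Enumerate traces; 4 have nonzero weight after conditioning:
  (Z=1, W=1, Y=1, X=1) weight 1/84
  (Z=1, W=2, Y=0, X=1) weight 1/42
  (Z=2, W=0, Y=1, X=0) weight 2/105
  (Z=2, W=1, Y=0, X=0) weight 1/35
Group by Z:
  weight(Z=1) = 1/28
  weight(Z=2) = 1/21
Total weight = 1/28 + 1/21 = 1/12
P(Z=1 | obs) = 1/28 / 1/12 = 3/7
P(Z=2 | obs) = 1/21 / 1/12 = 4/7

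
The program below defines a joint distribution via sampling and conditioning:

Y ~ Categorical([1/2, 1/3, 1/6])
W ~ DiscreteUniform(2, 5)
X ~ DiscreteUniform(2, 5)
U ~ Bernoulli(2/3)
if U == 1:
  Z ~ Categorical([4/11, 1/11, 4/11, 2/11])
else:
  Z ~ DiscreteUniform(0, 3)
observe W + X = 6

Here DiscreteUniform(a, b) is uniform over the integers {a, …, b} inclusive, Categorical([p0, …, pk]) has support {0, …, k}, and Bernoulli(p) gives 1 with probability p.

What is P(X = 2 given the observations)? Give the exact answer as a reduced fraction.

P(X = 2 | obs) = 1/3

Enumerate traces; 72 have nonzero weight after conditioning:
  (Y=0, W=2, X=4, U=0, Z=0) weight 1/384
  (Y=0, W=2, X=4, U=0, Z=1) weight 1/384
  (Y=0, W=2, X=4, U=0, Z=2) weight 1/384
  (Y=0, W=2, X=4, U=0, Z=3) weight 1/384
  (Y=0, W=2, X=4, U=1, Z=0) weight 1/132
  (Y=0, W=2, X=4, U=1, Z=1) weight 1/528
  (Y=0, W=2, X=4, U=1, Z=2) weight 1/132
  (Y=0, W=2, X=4, U=1, Z=3) weight 1/264
  (Y=0, W=3, X=3, U=0, Z=0) weight 1/384
  (Y=0, W=4, X=2, U=0, Z=0) weight 1/384
  … 62 more
Group by X:
  weight(X=2) = 1/16
  weight(X=3) = 1/16
  weight(X=4) = 1/16
Total weight = 1/16 + 1/16 + 1/16 = 3/16
P(X=2 | obs) = 1/16 / 3/16 = 1/3
P(X=3 | obs) = 1/16 / 3/16 = 1/3
P(X=4 | obs) = 1/16 / 3/16 = 1/3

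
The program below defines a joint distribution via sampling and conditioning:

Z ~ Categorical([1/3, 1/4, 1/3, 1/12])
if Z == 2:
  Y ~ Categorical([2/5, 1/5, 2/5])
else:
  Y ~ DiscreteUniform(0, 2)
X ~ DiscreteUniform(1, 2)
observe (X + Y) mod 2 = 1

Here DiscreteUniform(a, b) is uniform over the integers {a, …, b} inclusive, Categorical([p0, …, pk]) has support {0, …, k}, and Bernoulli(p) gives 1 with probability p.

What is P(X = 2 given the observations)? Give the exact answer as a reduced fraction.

P(X = 2 | obs) = 13/45

Enumerate traces; 12 have nonzero weight after conditioning:
  (Z=0, Y=0, X=1) weight 1/18
  (Z=0, Y=1, X=2) weight 1/18
  (Z=0, Y=2, X=1) weight 1/18
  (Z=1, Y=0, X=1) weight 1/24
  (Z=1, Y=1, X=2) weight 1/24
  (Z=1, Y=2, X=1) weight 1/24
  (Z=2, Y=0, X=1) weight 1/15
  (Z=2, Y=1, X=2) weight 1/30
  … 4 more
Group by X:
  weight(X=1) = 16/45
  weight(X=2) = 13/90
Total weight = 16/45 + 13/90 = 1/2
P(X=1 | obs) = 16/45 / 1/2 = 32/45
P(X=2 | obs) = 13/90 / 1/2 = 13/45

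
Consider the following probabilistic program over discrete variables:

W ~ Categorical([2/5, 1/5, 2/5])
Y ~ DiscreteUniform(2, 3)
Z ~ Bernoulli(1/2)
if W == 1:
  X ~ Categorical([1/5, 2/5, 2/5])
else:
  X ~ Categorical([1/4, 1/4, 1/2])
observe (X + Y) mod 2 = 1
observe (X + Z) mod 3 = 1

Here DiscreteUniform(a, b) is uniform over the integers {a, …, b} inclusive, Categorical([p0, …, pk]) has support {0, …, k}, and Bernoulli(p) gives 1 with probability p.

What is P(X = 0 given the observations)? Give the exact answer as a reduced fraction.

Enumerate traces; 6 have nonzero weight after conditioning:
  (W=0, Y=2, Z=0, X=1) weight 1/40
  (W=0, Y=3, Z=1, X=0) weight 1/40
  (W=1, Y=2, Z=0, X=1) weight 1/50
  (W=1, Y=3, Z=1, X=0) weight 1/100
  (W=2, Y=2, Z=0, X=1) weight 1/40
  (W=2, Y=3, Z=1, X=0) weight 1/40
Group by X:
  weight(X=0) = 3/50
  weight(X=1) = 7/100
Total weight = 3/50 + 7/100 = 13/100
P(X=0 | obs) = 3/50 / 13/100 = 6/13
P(X=1 | obs) = 7/100 / 13/100 = 7/13

P(X = 0 | obs) = 6/13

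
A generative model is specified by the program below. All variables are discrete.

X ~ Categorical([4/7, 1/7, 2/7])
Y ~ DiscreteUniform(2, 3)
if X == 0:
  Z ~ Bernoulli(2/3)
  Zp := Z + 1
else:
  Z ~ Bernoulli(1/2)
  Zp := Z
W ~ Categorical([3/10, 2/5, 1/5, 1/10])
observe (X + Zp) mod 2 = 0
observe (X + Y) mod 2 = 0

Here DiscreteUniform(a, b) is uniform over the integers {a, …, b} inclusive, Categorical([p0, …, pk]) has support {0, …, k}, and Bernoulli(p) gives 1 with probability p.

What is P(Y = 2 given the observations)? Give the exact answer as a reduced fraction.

P(Y = 2 | obs) = 22/25

Enumerate traces; 12 have nonzero weight after conditioning:
  (X=0, Y=2, Z=1, W=0) weight 2/35
  (X=0, Y=2, Z=1, W=1) weight 8/105
  (X=0, Y=2, Z=1, W=2) weight 4/105
  (X=0, Y=2, Z=1, W=3) weight 2/105
  (X=1, Y=3, Z=1, W=0) weight 3/280
  (X=1, Y=3, Z=1, W=1) weight 1/70
  (X=1, Y=3, Z=1, W=2) weight 1/140
  (X=1, Y=3, Z=1, W=3) weight 1/280
  … 4 more
Group by Y:
  weight(Y=2) = 11/42
  weight(Y=3) = 1/28
Total weight = 11/42 + 1/28 = 25/84
P(Y=2 | obs) = 11/42 / 25/84 = 22/25
P(Y=3 | obs) = 1/28 / 25/84 = 3/25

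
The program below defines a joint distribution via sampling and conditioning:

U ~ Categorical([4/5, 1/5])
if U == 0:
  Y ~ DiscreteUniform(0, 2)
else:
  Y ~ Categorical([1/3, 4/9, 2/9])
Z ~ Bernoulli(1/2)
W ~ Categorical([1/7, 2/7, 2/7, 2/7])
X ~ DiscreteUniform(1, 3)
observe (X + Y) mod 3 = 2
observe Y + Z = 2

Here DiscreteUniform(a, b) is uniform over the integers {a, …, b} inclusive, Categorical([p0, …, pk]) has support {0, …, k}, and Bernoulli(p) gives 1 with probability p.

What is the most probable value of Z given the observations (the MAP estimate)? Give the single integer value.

argmax_v P(Z = v | obs) = 1

Enumerate traces; 16 have nonzero weight after conditioning:
  (U=0, Y=1, Z=1, W=0, X=1) weight 2/315
  (U=0, Y=1, Z=1, W=1, X=1) weight 4/315
  (U=0, Y=1, Z=1, W=2, X=1) weight 4/315
  (U=0, Y=1, Z=1, W=3, X=1) weight 4/315
  (U=0, Y=2, Z=0, W=0, X=3) weight 2/315
  (U=0, Y=2, Z=0, W=1, X=3) weight 4/315
  (U=0, Y=2, Z=0, W=2, X=3) weight 4/315
  (U=0, Y=2, Z=0, W=3, X=3) weight 4/315
  … 8 more
Group by Z:
  weight(Z=0) = 7/135
  weight(Z=1) = 8/135
Total weight = 7/135 + 8/135 = 1/9
P(Z=0 | obs) = 7/135 / 1/9 = 7/15
P(Z=1 | obs) = 8/135 / 1/9 = 8/15
argmax = 1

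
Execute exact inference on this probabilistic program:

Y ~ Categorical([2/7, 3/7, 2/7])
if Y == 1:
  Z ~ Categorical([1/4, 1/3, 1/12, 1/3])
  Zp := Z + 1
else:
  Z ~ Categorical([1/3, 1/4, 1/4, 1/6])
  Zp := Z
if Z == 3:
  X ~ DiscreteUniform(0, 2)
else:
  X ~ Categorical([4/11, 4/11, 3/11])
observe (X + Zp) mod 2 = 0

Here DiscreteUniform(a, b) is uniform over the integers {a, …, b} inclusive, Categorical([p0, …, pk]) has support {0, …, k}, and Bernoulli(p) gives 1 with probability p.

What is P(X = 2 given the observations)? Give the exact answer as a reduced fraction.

Enumerate traces; 18 have nonzero weight after conditioning:
  (Y=0, Z=0, X=0) weight 8/231
  (Y=0, Z=0, X=2) weight 2/77
  (Y=0, Z=1, X=1) weight 2/77
  (Y=0, Z=2, X=0) weight 2/77
  (Y=0, Z=2, X=2) weight 3/154
  (Y=0, Z=3, X=1) weight 1/63
  (Y=1, Z=0, X=1) weight 3/77
  (Y=1, Z=1, X=0) weight 4/77
  … 10 more
Group by X:
  weight(X=0) = 17/77
  weight(X=1) = 94/693
  weight(X=2) = 41/231
Total weight = 17/77 + 94/693 + 41/231 = 370/693
P(X=0 | obs) = 17/77 / 370/693 = 153/370
P(X=1 | obs) = 94/693 / 370/693 = 47/185
P(X=2 | obs) = 41/231 / 370/693 = 123/370

P(X = 2 | obs) = 123/370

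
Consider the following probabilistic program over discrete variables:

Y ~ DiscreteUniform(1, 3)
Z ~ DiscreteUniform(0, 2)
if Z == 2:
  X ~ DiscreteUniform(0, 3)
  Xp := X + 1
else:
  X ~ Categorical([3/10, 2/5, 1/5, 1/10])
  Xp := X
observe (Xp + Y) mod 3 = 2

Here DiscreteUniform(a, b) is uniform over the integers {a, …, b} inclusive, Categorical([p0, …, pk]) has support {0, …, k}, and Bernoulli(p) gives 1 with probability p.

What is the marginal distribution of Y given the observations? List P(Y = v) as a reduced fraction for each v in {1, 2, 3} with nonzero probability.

Enumerate traces; 12 have nonzero weight after conditioning:
  (Y=1, Z=0, X=1) weight 2/45
  (Y=1, Z=1, X=1) weight 2/45
  (Y=1, Z=2, X=0) weight 1/36
  (Y=1, Z=2, X=3) weight 1/36
  (Y=2, Z=0, X=0) weight 1/30
  (Y=2, Z=0, X=3) weight 1/90
  (Y=2, Z=1, X=0) weight 1/30
  (Y=2, Z=1, X=3) weight 1/90
  (Y=3, Z=0, X=2) weight 1/45
  … 3 more
Group by Y:
  weight(Y=1) = 13/90
  weight(Y=2) = 7/60
  weight(Y=3) = 13/180
Total weight = 13/90 + 7/60 + 13/180 = 1/3
P(Y=1 | obs) = 13/90 / 1/3 = 13/30
P(Y=2 | obs) = 7/60 / 1/3 = 7/20
P(Y=3 | obs) = 13/180 / 1/3 = 13/60

P(Y=1) = 13/30, P(Y=2) = 7/20, P(Y=3) = 13/60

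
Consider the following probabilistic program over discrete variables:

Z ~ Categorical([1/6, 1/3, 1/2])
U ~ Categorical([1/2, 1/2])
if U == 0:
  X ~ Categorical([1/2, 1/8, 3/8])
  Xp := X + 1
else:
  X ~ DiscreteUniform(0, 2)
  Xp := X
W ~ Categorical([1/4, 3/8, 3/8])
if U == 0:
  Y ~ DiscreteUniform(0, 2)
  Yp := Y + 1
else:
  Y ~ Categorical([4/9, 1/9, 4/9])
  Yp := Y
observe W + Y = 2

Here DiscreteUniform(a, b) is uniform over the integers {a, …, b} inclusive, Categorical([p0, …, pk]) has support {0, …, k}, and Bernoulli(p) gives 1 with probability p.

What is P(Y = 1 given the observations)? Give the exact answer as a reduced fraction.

P(Y = 1 | obs) = 12/47

Enumerate traces; 54 have nonzero weight after conditioning:
  (Z=0, U=0, X=0, W=0, Y=2) weight 1/288
  (Z=0, U=0, X=0, W=1, Y=1) weight 1/192
  (Z=0, U=0, X=0, W=2, Y=0) weight 1/192
  (Z=0, U=0, X=1, W=0, Y=2) weight 1/1152
  (Z=0, U=0, X=1, W=1, Y=1) weight 1/768
  (Z=0, U=0, X=1, W=2, Y=0) weight 1/768
  (Z=0, U=0, X=2, W=0, Y=2) weight 1/384
  (Z=0, U=0, X=2, W=1, Y=1) weight 1/256
  … 46 more
Group by Y:
  weight(Y=0) = 7/48
  weight(Y=1) = 1/12
  weight(Y=2) = 7/72
Total weight = 7/48 + 1/12 + 7/72 = 47/144
P(Y=0 | obs) = 7/48 / 47/144 = 21/47
P(Y=1 | obs) = 1/12 / 47/144 = 12/47
P(Y=2 | obs) = 7/72 / 47/144 = 14/47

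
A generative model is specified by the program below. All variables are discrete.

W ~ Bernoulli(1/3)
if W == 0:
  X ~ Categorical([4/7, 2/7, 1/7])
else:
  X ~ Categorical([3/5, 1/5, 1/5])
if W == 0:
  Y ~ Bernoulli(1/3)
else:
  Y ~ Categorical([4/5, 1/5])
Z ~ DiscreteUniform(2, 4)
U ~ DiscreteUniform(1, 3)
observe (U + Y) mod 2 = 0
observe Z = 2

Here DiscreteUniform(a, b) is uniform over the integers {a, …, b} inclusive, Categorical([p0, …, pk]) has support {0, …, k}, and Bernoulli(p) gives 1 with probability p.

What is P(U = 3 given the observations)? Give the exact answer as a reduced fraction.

P(U = 3 | obs) = 13/58

Enumerate traces; 18 have nonzero weight after conditioning:
  (W=0, X=0, Y=0, Z=2, U=2) weight 16/567
  (W=0, X=0, Y=1, Z=2, U=1) weight 8/567
  (W=0, X=0, Y=1, Z=2, U=3) weight 8/567
  (W=0, X=1, Y=0, Z=2, U=2) weight 8/567
  (W=0, X=1, Y=1, Z=2, U=1) weight 4/567
  (W=0, X=1, Y=1, Z=2, U=3) weight 4/567
  (W=0, X=2, Y=0, Z=2, U=2) weight 4/567
  (W=0, X=2, Y=1, Z=2, U=1) weight 2/567
  … 10 more
Group by U:
  weight(U=1) = 13/405
  weight(U=2) = 32/405
  weight(U=3) = 13/405
Total weight = 13/405 + 32/405 + 13/405 = 58/405
P(U=1 | obs) = 13/405 / 58/405 = 13/58
P(U=2 | obs) = 32/405 / 58/405 = 16/29
P(U=3 | obs) = 13/405 / 58/405 = 13/58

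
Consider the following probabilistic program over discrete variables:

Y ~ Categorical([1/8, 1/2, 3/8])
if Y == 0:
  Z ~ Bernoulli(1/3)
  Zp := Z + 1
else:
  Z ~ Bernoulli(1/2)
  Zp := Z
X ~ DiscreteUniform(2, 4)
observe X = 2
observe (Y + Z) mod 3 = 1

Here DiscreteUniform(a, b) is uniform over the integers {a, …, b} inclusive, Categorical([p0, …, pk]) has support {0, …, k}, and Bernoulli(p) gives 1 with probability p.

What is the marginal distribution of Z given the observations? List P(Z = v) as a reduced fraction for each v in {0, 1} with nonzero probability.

P(Z=0) = 6/7, P(Z=1) = 1/7

Enumerate traces; 2 have nonzero weight after conditioning:
  (Y=0, Z=1, X=2) weight 1/72
  (Y=1, Z=0, X=2) weight 1/12
Group by Z:
  weight(Z=0) = 1/12
  weight(Z=1) = 1/72
Total weight = 1/12 + 1/72 = 7/72
P(Z=0 | obs) = 1/12 / 7/72 = 6/7
P(Z=1 | obs) = 1/72 / 7/72 = 1/7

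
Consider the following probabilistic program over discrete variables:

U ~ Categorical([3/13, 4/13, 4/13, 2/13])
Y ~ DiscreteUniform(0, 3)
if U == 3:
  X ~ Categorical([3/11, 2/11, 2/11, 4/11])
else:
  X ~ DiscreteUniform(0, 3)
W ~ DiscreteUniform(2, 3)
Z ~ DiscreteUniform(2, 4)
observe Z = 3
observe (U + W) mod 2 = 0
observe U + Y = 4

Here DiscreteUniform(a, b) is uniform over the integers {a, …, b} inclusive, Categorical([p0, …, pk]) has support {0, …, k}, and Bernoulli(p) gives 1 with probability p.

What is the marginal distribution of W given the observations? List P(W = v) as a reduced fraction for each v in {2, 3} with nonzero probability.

P(W=2) = 2/5, P(W=3) = 3/5

Enumerate traces; 12 have nonzero weight after conditioning:
  (U=1, Y=3, X=0, W=3, Z=3) weight 1/312
  (U=1, Y=3, X=1, W=3, Z=3) weight 1/312
  (U=1, Y=3, X=2, W=3, Z=3) weight 1/312
  (U=1, Y=3, X=3, W=3, Z=3) weight 1/312
  (U=2, Y=2, X=0, W=2, Z=3) weight 1/312
  (U=2, Y=2, X=1, W=2, Z=3) weight 1/312
  (U=2, Y=2, X=2, W=2, Z=3) weight 1/312
  (U=2, Y=2, X=3, W=2, Z=3) weight 1/312
  … 4 more
Group by W:
  weight(W=2) = 1/78
  weight(W=3) = 1/52
Total weight = 1/78 + 1/52 = 5/156
P(W=2 | obs) = 1/78 / 5/156 = 2/5
P(W=3 | obs) = 1/52 / 5/156 = 3/5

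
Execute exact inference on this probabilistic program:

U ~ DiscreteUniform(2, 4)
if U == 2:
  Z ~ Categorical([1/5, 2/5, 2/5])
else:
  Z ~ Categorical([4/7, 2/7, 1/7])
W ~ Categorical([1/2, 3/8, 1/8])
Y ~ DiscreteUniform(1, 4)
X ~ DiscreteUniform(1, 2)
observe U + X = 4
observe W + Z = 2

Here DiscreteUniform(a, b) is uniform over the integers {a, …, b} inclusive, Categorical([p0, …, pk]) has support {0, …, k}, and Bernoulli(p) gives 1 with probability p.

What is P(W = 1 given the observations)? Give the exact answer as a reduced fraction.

P(W = 1 | obs) = 72/175

Enumerate traces; 24 have nonzero weight after conditioning:
  (U=2, Z=0, W=2, Y=1, X=2) weight 1/960
  (U=2, Z=0, W=2, Y=2, X=2) weight 1/960
  (U=2, Z=0, W=2, Y=3, X=2) weight 1/960
  (U=2, Z=0, W=2, Y=4, X=2) weight 1/960
  (U=2, Z=1, W=1, Y=1, X=2) weight 1/160
  (U=2, Z=1, W=1, Y=2, X=2) weight 1/160
  (U=2, Z=1, W=1, Y=3, X=2) weight 1/160
  (U=2, Z=1, W=1, Y=4, X=2) weight 1/160
  (U=2, Z=2, W=0, Y=1, X=2) weight 1/120
  … 15 more
Group by W:
  weight(W=0) = 19/420
  weight(W=1) = 3/70
  weight(W=2) = 9/560
Total weight = 19/420 + 3/70 + 9/560 = 5/48
P(W=0 | obs) = 19/420 / 5/48 = 76/175
P(W=1 | obs) = 3/70 / 5/48 = 72/175
P(W=2 | obs) = 9/560 / 5/48 = 27/175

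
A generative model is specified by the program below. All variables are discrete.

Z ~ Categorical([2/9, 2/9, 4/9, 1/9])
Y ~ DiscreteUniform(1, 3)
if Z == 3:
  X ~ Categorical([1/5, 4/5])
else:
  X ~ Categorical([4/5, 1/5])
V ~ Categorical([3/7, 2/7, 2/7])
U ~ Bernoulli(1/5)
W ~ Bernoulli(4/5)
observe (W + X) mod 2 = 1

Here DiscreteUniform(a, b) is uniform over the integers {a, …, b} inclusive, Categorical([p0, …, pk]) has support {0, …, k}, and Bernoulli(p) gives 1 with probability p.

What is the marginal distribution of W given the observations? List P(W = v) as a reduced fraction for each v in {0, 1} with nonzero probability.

Enumerate traces; 144 have nonzero weight after conditioning:
  (Z=0, Y=1, X=0, V=0, U=0, W=1) weight 128/7875
  (Z=0, Y=1, X=0, V=0, U=1, W=1) weight 32/7875
  (Z=0, Y=1, X=0, V=1, U=0, W=1) weight 256/23625
  (Z=0, Y=1, X=0, V=1, U=1, W=1) weight 64/23625
  (Z=0, Y=1, X=0, V=2, U=0, W=1) weight 256/23625
  (Z=0, Y=1, X=0, V=2, U=1, W=1) weight 64/23625
  (Z=0, Y=1, X=1, V=0, U=0, W=0) weight 8/7875
  (Z=0, Y=1, X=1, V=0, U=1, W=0) weight 2/7875
  … 136 more
Group by W:
  weight(W=0) = 4/75
  weight(W=1) = 44/75
Total weight = 4/75 + 44/75 = 16/25
P(W=0 | obs) = 4/75 / 16/25 = 1/12
P(W=1 | obs) = 44/75 / 16/25 = 11/12

P(W=0) = 1/12, P(W=1) = 11/12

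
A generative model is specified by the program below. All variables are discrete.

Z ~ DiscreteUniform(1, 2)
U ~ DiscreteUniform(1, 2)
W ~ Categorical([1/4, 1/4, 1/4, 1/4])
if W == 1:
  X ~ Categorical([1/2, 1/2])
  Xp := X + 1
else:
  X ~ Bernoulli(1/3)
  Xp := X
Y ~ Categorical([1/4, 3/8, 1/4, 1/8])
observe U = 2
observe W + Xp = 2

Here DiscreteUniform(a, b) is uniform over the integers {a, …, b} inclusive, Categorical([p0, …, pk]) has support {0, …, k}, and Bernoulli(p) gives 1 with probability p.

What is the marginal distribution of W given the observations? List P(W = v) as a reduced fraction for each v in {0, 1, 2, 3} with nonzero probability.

P(W=1) = 3/7, P(W=2) = 4/7

Enumerate traces; 16 have nonzero weight after conditioning:
  (Z=1, U=2, W=1, X=0, Y=0) weight 1/128
  (Z=1, U=2, W=1, X=0, Y=1) weight 3/256
  (Z=1, U=2, W=1, X=0, Y=2) weight 1/128
  (Z=1, U=2, W=1, X=0, Y=3) weight 1/256
  (Z=1, U=2, W=2, X=0, Y=0) weight 1/96
  (Z=1, U=2, W=2, X=0, Y=1) weight 1/64
  (Z=1, U=2, W=2, X=0, Y=2) weight 1/96
  (Z=1, U=2, W=2, X=0, Y=3) weight 1/192
  … 8 more
Group by W:
  weight(W=1) = 1/16
  weight(W=2) = 1/12
Total weight = 1/16 + 1/12 = 7/48
P(W=1 | obs) = 1/16 / 7/48 = 3/7
P(W=2 | obs) = 1/12 / 7/48 = 4/7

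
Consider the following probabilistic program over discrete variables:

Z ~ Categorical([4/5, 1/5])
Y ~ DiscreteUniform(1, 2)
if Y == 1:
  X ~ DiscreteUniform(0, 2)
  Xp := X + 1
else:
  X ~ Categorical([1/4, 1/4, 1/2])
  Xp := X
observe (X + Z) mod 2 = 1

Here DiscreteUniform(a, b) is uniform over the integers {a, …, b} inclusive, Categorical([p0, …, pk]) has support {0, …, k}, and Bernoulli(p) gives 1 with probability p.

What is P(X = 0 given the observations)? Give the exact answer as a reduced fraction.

Enumerate traces; 6 have nonzero weight after conditioning:
  (Z=0, Y=1, X=1) weight 2/15
  (Z=0, Y=2, X=1) weight 1/10
  (Z=1, Y=1, X=0) weight 1/30
  (Z=1, Y=1, X=2) weight 1/30
  (Z=1, Y=2, X=0) weight 1/40
  (Z=1, Y=2, X=2) weight 1/20
Group by X:
  weight(X=0) = 7/120
  weight(X=1) = 7/30
  weight(X=2) = 1/12
Total weight = 7/120 + 7/30 + 1/12 = 3/8
P(X=0 | obs) = 7/120 / 3/8 = 7/45
P(X=1 | obs) = 7/30 / 3/8 = 28/45
P(X=2 | obs) = 1/12 / 3/8 = 2/9

P(X = 0 | obs) = 7/45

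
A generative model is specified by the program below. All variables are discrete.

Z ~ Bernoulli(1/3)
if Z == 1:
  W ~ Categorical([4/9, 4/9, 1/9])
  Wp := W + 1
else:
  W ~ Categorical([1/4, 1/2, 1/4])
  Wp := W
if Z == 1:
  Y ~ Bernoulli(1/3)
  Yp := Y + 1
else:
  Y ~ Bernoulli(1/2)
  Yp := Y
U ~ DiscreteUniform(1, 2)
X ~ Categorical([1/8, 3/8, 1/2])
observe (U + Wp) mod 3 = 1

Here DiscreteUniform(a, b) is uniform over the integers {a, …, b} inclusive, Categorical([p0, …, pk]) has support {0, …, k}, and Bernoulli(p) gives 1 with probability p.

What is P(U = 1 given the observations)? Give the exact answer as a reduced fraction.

Enumerate traces; 24 have nonzero weight after conditioning:
  (Z=0, W=0, Y=0, U=1, X=0) weight 1/192
  (Z=0, W=0, Y=0, U=1, X=1) weight 1/64
  (Z=0, W=0, Y=0, U=1, X=2) weight 1/48
  (Z=0, W=0, Y=1, U=1, X=0) weight 1/192
  (Z=0, W=0, Y=1, U=1, X=1) weight 1/64
  (Z=0, W=0, Y=1, U=1, X=2) weight 1/48
  (Z=0, W=2, Y=0, U=2, X=0) weight 1/192
  (Z=0, W=2, Y=0, U=2, X=1) weight 1/64
  … 16 more
Group by U:
  weight(U=1) = 11/108
  weight(U=2) = 17/108
Total weight = 11/108 + 17/108 = 7/27
P(U=1 | obs) = 11/108 / 7/27 = 11/28
P(U=2 | obs) = 17/108 / 7/27 = 17/28

P(U = 1 | obs) = 11/28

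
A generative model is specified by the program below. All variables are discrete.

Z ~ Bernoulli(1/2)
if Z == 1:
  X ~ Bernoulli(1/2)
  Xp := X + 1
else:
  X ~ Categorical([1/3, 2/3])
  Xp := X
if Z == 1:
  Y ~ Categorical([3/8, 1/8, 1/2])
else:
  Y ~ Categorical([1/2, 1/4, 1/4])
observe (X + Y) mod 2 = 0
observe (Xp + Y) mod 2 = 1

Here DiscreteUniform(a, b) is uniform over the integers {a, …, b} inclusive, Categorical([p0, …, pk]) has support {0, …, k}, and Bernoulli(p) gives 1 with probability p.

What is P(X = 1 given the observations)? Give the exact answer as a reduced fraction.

P(X = 1 | obs) = 1/8

Enumerate traces; 3 have nonzero weight after conditioning:
  (Z=1, X=0, Y=0) weight 3/32
  (Z=1, X=0, Y=2) weight 1/8
  (Z=1, X=1, Y=1) weight 1/32
Group by X:
  weight(X=0) = 7/32
  weight(X=1) = 1/32
Total weight = 7/32 + 1/32 = 1/4
P(X=0 | obs) = 7/32 / 1/4 = 7/8
P(X=1 | obs) = 1/32 / 1/4 = 1/8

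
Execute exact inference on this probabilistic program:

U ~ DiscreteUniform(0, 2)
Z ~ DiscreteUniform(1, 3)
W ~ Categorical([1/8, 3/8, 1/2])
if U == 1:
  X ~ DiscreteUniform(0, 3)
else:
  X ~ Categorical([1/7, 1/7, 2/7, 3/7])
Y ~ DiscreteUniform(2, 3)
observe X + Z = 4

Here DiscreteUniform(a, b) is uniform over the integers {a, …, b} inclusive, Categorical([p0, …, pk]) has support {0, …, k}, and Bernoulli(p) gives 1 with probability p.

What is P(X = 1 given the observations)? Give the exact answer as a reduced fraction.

Enumerate traces; 54 have nonzero weight after conditioning:
  (U=0, Z=1, W=0, X=3, Y=2) weight 1/336
  (U=0, Z=1, W=0, X=3, Y=3) weight 1/336
  (U=0, Z=1, W=1, X=3, Y=2) weight 1/112
  (U=0, Z=1, W=1, X=3, Y=3) weight 1/112
  (U=0, Z=1, W=2, X=3, Y=2) weight 1/84
  (U=0, Z=1, W=2, X=3, Y=3) weight 1/84
  (U=0, Z=2, W=0, X=2, Y=2) weight 1/504
  (U=0, Z=2, W=0, X=2, Y=3) weight 1/504
  (U=0, Z=3, W=0, X=1, Y=2) weight 1/1008
  … 45 more
Group by X:
  weight(X=1) = 5/84
  weight(X=2) = 23/252
  weight(X=3) = 31/252
Total weight = 5/84 + 23/252 + 31/252 = 23/84
P(X=1 | obs) = 5/84 / 23/84 = 5/23
P(X=2 | obs) = 23/252 / 23/84 = 1/3
P(X=3 | obs) = 31/252 / 23/84 = 31/69

P(X = 1 | obs) = 5/23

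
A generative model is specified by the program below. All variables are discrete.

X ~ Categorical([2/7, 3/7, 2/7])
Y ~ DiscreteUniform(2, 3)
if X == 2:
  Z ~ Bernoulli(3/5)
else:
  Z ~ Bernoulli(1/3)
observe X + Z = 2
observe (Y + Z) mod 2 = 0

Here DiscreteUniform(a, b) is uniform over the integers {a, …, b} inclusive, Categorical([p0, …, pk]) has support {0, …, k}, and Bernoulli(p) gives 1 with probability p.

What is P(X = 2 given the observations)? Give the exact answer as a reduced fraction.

Enumerate traces; 2 have nonzero weight after conditioning:
  (X=1, Y=3, Z=1) weight 1/14
  (X=2, Y=2, Z=0) weight 2/35
Group by X:
  weight(X=1) = 1/14
  weight(X=2) = 2/35
Total weight = 1/14 + 2/35 = 9/70
P(X=1 | obs) = 1/14 / 9/70 = 5/9
P(X=2 | obs) = 2/35 / 9/70 = 4/9

P(X = 2 | obs) = 4/9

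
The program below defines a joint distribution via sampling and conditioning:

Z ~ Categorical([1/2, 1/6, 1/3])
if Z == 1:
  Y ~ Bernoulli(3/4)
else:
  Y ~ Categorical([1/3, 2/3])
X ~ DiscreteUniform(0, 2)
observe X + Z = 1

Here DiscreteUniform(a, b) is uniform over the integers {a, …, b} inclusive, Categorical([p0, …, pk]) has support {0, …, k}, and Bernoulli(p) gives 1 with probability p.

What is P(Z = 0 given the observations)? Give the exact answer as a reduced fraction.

Enumerate traces; 4 have nonzero weight after conditioning:
  (Z=0, Y=0, X=1) weight 1/18
  (Z=0, Y=1, X=1) weight 1/9
  (Z=1, Y=0, X=0) weight 1/72
  (Z=1, Y=1, X=0) weight 1/24
Group by Z:
  weight(Z=0) = 1/6
  weight(Z=1) = 1/18
Total weight = 1/6 + 1/18 = 2/9
P(Z=0 | obs) = 1/6 / 2/9 = 3/4
P(Z=1 | obs) = 1/18 / 2/9 = 1/4

P(Z = 0 | obs) = 3/4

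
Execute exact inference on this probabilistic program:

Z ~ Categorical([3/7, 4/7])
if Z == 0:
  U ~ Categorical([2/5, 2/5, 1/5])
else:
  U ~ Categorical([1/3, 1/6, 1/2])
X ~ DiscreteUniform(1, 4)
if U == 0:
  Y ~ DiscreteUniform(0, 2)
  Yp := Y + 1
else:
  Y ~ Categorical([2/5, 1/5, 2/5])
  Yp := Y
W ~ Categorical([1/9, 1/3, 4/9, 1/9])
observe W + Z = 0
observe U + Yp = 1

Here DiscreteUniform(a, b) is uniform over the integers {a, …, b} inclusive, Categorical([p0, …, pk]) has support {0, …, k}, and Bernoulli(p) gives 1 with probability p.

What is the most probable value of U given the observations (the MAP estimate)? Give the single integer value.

Enumerate traces; 8 have nonzero weight after conditioning:
  (Z=0, U=0, X=1, Y=0, W=0) weight 1/630
  (Z=0, U=0, X=2, Y=0, W=0) weight 1/630
  (Z=0, U=0, X=3, Y=0, W=0) weight 1/630
  (Z=0, U=0, X=4, Y=0, W=0) weight 1/630
  (Z=0, U=1, X=1, Y=0, W=0) weight 1/525
  (Z=0, U=1, X=2, Y=0, W=0) weight 1/525
  (Z=0, U=1, X=3, Y=0, W=0) weight 1/525
  (Z=0, U=1, X=4, Y=0, W=0) weight 1/525
Group by U:
  weight(U=0) = 2/315
  weight(U=1) = 4/525
Total weight = 2/315 + 4/525 = 22/1575
P(U=0 | obs) = 2/315 / 22/1575 = 5/11
P(U=1 | obs) = 4/525 / 22/1575 = 6/11
argmax = 1

argmax_v P(U = v | obs) = 1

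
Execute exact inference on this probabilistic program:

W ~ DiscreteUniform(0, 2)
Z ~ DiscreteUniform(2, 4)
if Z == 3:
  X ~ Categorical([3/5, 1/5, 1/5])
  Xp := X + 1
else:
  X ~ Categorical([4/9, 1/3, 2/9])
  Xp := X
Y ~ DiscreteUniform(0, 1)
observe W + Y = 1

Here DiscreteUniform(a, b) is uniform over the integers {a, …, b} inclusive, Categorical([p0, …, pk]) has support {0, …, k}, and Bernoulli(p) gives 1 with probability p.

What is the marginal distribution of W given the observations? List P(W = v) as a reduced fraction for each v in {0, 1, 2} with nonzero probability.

Enumerate traces; 18 have nonzero weight after conditioning:
  (W=0, Z=2, X=0, Y=1) weight 2/81
  (W=0, Z=2, X=1, Y=1) weight 1/54
  (W=0, Z=2, X=2, Y=1) weight 1/81
  (W=0, Z=3, X=0, Y=1) weight 1/30
  (W=0, Z=3, X=1, Y=1) weight 1/90
  (W=0, Z=3, X=2, Y=1) weight 1/90
  (W=0, Z=4, X=0, Y=1) weight 2/81
  (W=0, Z=4, X=1, Y=1) weight 1/54
  (W=1, Z=2, X=0, Y=0) weight 2/81
  … 9 more
Group by W:
  weight(W=0) = 1/6
  weight(W=1) = 1/6
Total weight = 1/6 + 1/6 = 1/3
P(W=0 | obs) = 1/6 / 1/3 = 1/2
P(W=1 | obs) = 1/6 / 1/3 = 1/2

P(W=0) = 1/2, P(W=1) = 1/2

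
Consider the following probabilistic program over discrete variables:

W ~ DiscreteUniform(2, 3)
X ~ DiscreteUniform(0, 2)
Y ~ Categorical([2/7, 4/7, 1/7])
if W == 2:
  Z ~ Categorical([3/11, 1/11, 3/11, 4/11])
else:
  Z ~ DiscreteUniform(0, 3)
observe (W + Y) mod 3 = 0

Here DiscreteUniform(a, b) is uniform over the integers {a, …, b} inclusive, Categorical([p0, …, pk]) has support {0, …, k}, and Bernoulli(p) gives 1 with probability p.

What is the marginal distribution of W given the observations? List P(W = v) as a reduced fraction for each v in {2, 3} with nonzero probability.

P(W=2) = 2/3, P(W=3) = 1/3

Enumerate traces; 24 have nonzero weight after conditioning:
  (W=2, X=0, Y=1, Z=0) weight 2/77
  (W=2, X=0, Y=1, Z=1) weight 2/231
  (W=2, X=0, Y=1, Z=2) weight 2/77
  (W=2, X=0, Y=1, Z=3) weight 8/231
  (W=2, X=1, Y=1, Z=0) weight 2/77
  (W=2, X=1, Y=1, Z=1) weight 2/231
  (W=2, X=1, Y=1, Z=2) weight 2/77
  (W=2, X=1, Y=1, Z=3) weight 8/231
  (W=3, X=0, Y=0, Z=0) weight 1/84
  … 15 more
Group by W:
  weight(W=2) = 2/7
  weight(W=3) = 1/7
Total weight = 2/7 + 1/7 = 3/7
P(W=2 | obs) = 2/7 / 3/7 = 2/3
P(W=3 | obs) = 1/7 / 3/7 = 1/3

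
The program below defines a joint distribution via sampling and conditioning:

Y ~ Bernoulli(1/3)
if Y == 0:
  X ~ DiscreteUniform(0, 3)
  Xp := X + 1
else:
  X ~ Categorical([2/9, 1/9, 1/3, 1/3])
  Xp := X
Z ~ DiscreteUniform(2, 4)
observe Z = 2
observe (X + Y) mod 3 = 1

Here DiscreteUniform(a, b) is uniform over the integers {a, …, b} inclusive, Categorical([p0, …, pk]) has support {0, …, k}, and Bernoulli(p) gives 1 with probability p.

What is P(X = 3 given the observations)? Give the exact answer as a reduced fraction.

Enumerate traces; 3 have nonzero weight after conditioning:
  (Y=0, X=1, Z=2) weight 1/18
  (Y=1, X=0, Z=2) weight 2/81
  (Y=1, X=3, Z=2) weight 1/27
Group by X:
  weight(X=0) = 2/81
  weight(X=1) = 1/18
  weight(X=3) = 1/27
Total weight = 2/81 + 1/18 + 1/27 = 19/162
P(X=0 | obs) = 2/81 / 19/162 = 4/19
P(X=1 | obs) = 1/18 / 19/162 = 9/19
P(X=3 | obs) = 1/27 / 19/162 = 6/19

P(X = 3 | obs) = 6/19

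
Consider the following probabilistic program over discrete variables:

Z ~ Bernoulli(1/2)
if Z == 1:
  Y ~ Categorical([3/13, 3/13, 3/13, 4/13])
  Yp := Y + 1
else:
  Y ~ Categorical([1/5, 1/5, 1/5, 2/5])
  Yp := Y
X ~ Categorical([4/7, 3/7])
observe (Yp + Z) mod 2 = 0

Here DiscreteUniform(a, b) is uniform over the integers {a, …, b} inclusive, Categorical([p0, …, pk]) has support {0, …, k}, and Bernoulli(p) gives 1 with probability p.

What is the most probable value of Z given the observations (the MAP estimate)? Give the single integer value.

Enumerate traces; 8 have nonzero weight after conditioning:
  (Z=0, Y=0, X=0) weight 2/35
  (Z=0, Y=0, X=1) weight 3/70
  (Z=0, Y=2, X=0) weight 2/35
  (Z=0, Y=2, X=1) weight 3/70
  (Z=1, Y=0, X=0) weight 6/91
  (Z=1, Y=0, X=1) weight 9/182
  (Z=1, Y=2, X=0) weight 6/91
  (Z=1, Y=2, X=1) weight 9/182
Group by Z:
  weight(Z=0) = 1/5
  weight(Z=1) = 3/13
Total weight = 1/5 + 3/13 = 28/65
P(Z=0 | obs) = 1/5 / 28/65 = 13/28
P(Z=1 | obs) = 3/13 / 28/65 = 15/28
argmax = 1

argmax_v P(Z = v | obs) = 1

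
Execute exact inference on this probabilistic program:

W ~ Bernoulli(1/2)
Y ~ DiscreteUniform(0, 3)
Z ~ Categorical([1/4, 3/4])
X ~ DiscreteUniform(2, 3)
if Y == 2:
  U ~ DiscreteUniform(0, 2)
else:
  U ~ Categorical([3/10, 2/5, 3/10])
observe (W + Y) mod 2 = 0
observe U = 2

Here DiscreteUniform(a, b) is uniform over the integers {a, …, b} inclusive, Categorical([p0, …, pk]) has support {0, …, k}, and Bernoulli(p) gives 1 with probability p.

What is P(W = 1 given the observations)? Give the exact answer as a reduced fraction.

P(W = 1 | obs) = 18/37

Enumerate traces; 16 have nonzero weight after conditioning:
  (W=0, Y=0, Z=0, X=2, U=2) weight 3/640
  (W=0, Y=0, Z=0, X=3, U=2) weight 3/640
  (W=0, Y=0, Z=1, X=2, U=2) weight 9/640
  (W=0, Y=0, Z=1, X=3, U=2) weight 9/640
  (W=0, Y=2, Z=0, X=2, U=2) weight 1/192
  (W=0, Y=2, Z=0, X=3, U=2) weight 1/192
  (W=0, Y=2, Z=1, X=2, U=2) weight 1/64
  (W=0, Y=2, Z=1, X=3, U=2) weight 1/64
  (W=1, Y=1, Z=0, X=2, U=2) weight 3/640
  … 7 more
Group by W:
  weight(W=0) = 19/240
  weight(W=1) = 3/40
Total weight = 19/240 + 3/40 = 37/240
P(W=0 | obs) = 19/240 / 37/240 = 19/37
P(W=1 | obs) = 3/40 / 37/240 = 18/37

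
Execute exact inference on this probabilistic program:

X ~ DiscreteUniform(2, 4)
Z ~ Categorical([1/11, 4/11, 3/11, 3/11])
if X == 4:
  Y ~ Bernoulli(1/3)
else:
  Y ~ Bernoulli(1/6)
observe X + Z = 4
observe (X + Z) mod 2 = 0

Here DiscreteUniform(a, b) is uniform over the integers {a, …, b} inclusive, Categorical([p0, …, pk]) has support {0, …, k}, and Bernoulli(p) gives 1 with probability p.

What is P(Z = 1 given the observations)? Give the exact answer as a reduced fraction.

P(Z = 1 | obs) = 1/2

Enumerate traces; 6 have nonzero weight after conditioning:
  (X=2, Z=2, Y=0) weight 5/66
  (X=2, Z=2, Y=1) weight 1/66
  (X=3, Z=1, Y=0) weight 10/99
  (X=3, Z=1, Y=1) weight 2/99
  (X=4, Z=0, Y=0) weight 2/99
  (X=4, Z=0, Y=1) weight 1/99
Group by Z:
  weight(Z=0) = 1/33
  weight(Z=1) = 4/33
  weight(Z=2) = 1/11
Total weight = 1/33 + 4/33 + 1/11 = 8/33
P(Z=0 | obs) = 1/33 / 8/33 = 1/8
P(Z=1 | obs) = 4/33 / 8/33 = 1/2
P(Z=2 | obs) = 1/11 / 8/33 = 3/8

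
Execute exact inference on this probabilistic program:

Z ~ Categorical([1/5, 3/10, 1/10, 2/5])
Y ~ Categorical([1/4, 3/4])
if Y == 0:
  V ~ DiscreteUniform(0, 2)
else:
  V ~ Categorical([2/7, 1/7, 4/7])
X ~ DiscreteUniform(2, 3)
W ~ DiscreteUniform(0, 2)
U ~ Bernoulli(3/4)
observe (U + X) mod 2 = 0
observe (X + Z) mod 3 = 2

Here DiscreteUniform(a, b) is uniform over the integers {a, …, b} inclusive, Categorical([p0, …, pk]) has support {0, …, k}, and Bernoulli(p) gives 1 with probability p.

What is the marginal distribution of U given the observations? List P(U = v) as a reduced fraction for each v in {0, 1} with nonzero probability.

Enumerate traces; 54 have nonzero weight after conditioning:
  (Z=0, Y=0, V=0, X=2, W=0, U=0) weight 1/1440
  (Z=0, Y=0, V=0, X=2, W=1, U=0) weight 1/1440
  (Z=0, Y=0, V=0, X=2, W=2, U=0) weight 1/1440
  (Z=0, Y=0, V=1, X=2, W=0, U=0) weight 1/1440
  (Z=0, Y=0, V=1, X=2, W=1, U=0) weight 1/1440
  (Z=0, Y=0, V=1, X=2, W=2, U=0) weight 1/1440
  (Z=0, Y=0, V=2, X=2, W=0, U=0) weight 1/1440
  (Z=0, Y=0, V=2, X=2, W=1, U=0) weight 1/1440
  (Z=2, Y=0, V=0, X=3, W=0, U=1) weight 1/960
  … 45 more
Group by U:
  weight(U=0) = 3/40
  weight(U=1) = 3/80
Total weight = 3/40 + 3/80 = 9/80
P(U=0 | obs) = 3/40 / 9/80 = 2/3
P(U=1 | obs) = 3/80 / 9/80 = 1/3

P(U=0) = 2/3, P(U=1) = 1/3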